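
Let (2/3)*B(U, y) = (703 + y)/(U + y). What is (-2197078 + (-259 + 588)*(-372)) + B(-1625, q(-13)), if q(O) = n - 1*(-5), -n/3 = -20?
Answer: -150765338/65 ≈ -2.3195e+6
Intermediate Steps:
n = 60 (n = -3*(-20) = 60)
q(O) = 65 (q(O) = 60 - 1*(-5) = 60 + 5 = 65)
B(U, y) = 3*(703 + y)/(2*(U + y)) (B(U, y) = 3*((703 + y)/(U + y))/2 = 3*(703 + y)/(2*(U + y)))
(-2197078 + (-259 + 588)*(-372)) + B(-1625, q(-13)) = (-2197078 + (-259 + 588)*(-372)) + 3*(703 + 65)/(2*(-1625 + 65)) = (-2197078 + 329*(-372)) + (3/2)*768/(-1560) = (-2197078 - 122388) + (3/2)*(-1/1560)*768 = -2319466 - 48/65 = -150765338/65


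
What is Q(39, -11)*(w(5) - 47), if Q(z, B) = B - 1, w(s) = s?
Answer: 504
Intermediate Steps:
Q(z, B) = -1 + B
Q(39, -11)*(w(5) - 47) = (-1 - 11)*(5 - 47) = -12*(-42) = 504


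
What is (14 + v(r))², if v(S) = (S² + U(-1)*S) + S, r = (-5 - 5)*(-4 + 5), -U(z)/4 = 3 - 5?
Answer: 576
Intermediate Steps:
U(z) = 8 (U(z) = -4*(3 - 5) = -4*(-2) = 8)
r = -10 (r = -10*1 = -10)
v(S) = S² + 9*S (v(S) = (S² + 8*S) + S = S² + 9*S)
(14 + v(r))² = (14 - 10*(9 - 10))² = (14 - 10*(-1))² = (14 + 10)² = 24² = 576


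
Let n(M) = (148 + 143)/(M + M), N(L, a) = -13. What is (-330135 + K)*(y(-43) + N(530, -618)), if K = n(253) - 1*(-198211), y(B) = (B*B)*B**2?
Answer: -114107610158682/253 ≈ -4.5102e+11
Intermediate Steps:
n(M) = 291/(2*M) (n(M) = 291/((2*M)) = 291*(1/(2*M)) = 291/(2*M))
y(B) = B**4 (y(B) = B**2*B**2 = B**4)
K = 100295057/506 (K = (291/2)/253 - 1*(-198211) = (291/2)*(1/253) + 198211 = 291/506 + 198211 = 100295057/506 ≈ 1.9821e+5)
(-330135 + K)*(y(-43) + N(530, -618)) = (-330135 + 100295057/506)*((-43)**4 - 13) = -66753253*(3418801 - 13)/506 = -66753253/506*3418788 = -114107610158682/253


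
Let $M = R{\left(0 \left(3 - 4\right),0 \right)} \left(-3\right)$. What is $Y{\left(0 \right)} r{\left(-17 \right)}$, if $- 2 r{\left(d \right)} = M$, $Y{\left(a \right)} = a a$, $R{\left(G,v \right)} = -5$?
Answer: $0$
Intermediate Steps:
$Y{\left(a \right)} = a^{2}$
$M = 15$ ($M = \left(-5\right) \left(-3\right) = 15$)
$r{\left(d \right)} = - \frac{15}{2}$ ($r{\left(d \right)} = \left(- \frac{1}{2}\right) 15 = - \frac{15}{2}$)
$Y{\left(0 \right)} r{\left(-17 \right)} = 0^{2} \left(- \frac{15}{2}\right) = 0 \left(- \frac{15}{2}\right) = 0$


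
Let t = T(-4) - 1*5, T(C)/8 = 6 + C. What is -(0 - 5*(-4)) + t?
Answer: -9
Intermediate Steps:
T(C) = 48 + 8*C (T(C) = 8*(6 + C) = 48 + 8*C)
t = 11 (t = (48 + 8*(-4)) - 1*5 = (48 - 32) - 5 = 16 - 5 = 11)
-(0 - 5*(-4)) + t = -(0 - 5*(-4)) + 11 = -(0 + 20) + 11 = -1*20 + 11 = -20 + 11 = -9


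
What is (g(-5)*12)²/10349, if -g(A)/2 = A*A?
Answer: 360000/10349 ≈ 34.786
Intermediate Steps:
g(A) = -2*A² (g(A) = -2*A*A = -2*A²)
(g(-5)*12)²/10349 = (-2*(-5)²*12)²/10349 = (-2*25*12)²*(1/10349) = (-50*12)²*(1/10349) = (-600)²*(1/10349) = 360000*(1/10349) = 360000/10349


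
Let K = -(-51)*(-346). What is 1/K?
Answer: -1/17646 ≈ -5.6670e-5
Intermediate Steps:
K = -17646 (K = -1*17646 = -17646)
1/K = 1/(-17646) = -1/17646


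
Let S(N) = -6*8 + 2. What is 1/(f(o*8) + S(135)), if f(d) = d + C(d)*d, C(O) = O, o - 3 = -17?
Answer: 1/12386 ≈ 8.0736e-5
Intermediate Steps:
o = -14 (o = 3 - 17 = -14)
f(d) = d + d**2 (f(d) = d + d*d = d + d**2)
S(N) = -46 (S(N) = -48 + 2 = -46)
1/(f(o*8) + S(135)) = 1/((-14*8)*(1 - 14*8) - 46) = 1/(-112*(1 - 112) - 46) = 1/(-112*(-111) - 46) = 1/(12432 - 46) = 1/12386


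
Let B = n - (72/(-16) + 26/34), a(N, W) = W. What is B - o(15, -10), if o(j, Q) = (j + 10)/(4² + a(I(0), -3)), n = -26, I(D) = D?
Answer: -10691/442 ≈ -24.188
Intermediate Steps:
o(j, Q) = 10/13 + j/13 (o(j, Q) = (j + 10)/(4² - 3) = (10 + j)/(16 - 3) = (10 + j)/13 = (10 + j)*(1/13) = 10/13 + j/13)
B = -757/34 (B = -26 - (72/(-16) + 26/34) = -26 - (72*(-1/16) + 26*(1/34)) = -26 - (-9/2 + 13/17) = -26 - 1*(-127/34) = -26 + 127/34 = -757/34 ≈ -22.265)
B - o(15, -10) = -757/34 - (10/13 + (1/13)*15) = -757/34 - (10/13 + 15/13) = -757/34 - 1*25/13 = -757/34 - 25/13 = -10691/442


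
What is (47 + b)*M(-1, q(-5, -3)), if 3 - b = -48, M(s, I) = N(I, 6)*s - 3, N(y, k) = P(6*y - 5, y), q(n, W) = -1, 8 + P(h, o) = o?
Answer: 588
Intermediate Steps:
P(h, o) = -8 + o
N(y, k) = -8 + y
M(s, I) = -3 + s*(-8 + I) (M(s, I) = (-8 + I)*s - 3 = s*(-8 + I) - 3 = -3 + s*(-8 + I))
b = 51 (b = 3 - 1*(-48) = 3 + 48 = 51)
(47 + b)*M(-1, q(-5, -3)) = (47 + 51)*(-3 - (-8 - 1)) = 98*(-3 - 1*(-9)) = 98*(-3 + 9) = 98*6 = 588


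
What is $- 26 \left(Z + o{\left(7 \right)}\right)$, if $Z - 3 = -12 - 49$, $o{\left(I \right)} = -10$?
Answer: $1768$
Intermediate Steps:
$Z = -58$ ($Z = 3 - 61 = -58$)
$- 26 \left(Z + o{\left(7 \right)}\right) = - 26 \left(-58 - 10\right) = \left(-26\right) \left(-68\right) = 1768$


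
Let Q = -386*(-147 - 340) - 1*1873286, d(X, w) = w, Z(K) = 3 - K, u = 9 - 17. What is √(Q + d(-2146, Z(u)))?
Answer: I*√1685293 ≈ 1298.2*I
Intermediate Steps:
u = -8
Q = -1685304 (Q = -386*(-487) - 1873286 = 187982 - 1873286 = -1685304)
√(Q + d(-2146, Z(u))) = √(-1685304 + (3 - 1*(-8))) = √(-1685304 + (3 + 8)) = √(-1685304 + 11) = √(-1685293) = I*√1685293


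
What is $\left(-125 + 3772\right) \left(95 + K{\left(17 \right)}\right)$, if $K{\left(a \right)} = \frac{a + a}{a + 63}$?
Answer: $\frac{13920599}{40} \approx 3.4802 \cdot 10^{5}$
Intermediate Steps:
$K{\left(a \right)} = \frac{2 a}{63 + a}$
$\left(-125 + 3772\right) \left(95 + K{\left(17 \right)}\right) = \left(-125 + 3772\right) \left(95 + 2 \cdot 17 \frac{1}{63 + 17}\right) = 3647 \left(95 + 2 \cdot 17 \cdot \frac{1}{80}\right) = 3647 \left(95 + \frac{17}{40}\right) = 3647 \cdot \frac{3817}{40} = \frac{13920599}{40}$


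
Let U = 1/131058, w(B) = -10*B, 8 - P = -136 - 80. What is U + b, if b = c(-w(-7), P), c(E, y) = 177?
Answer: 23197267/131058 ≈ 177.00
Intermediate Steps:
P = 224 (P = 8 - (-136 - 80) = 8 - 1*(-216) = 8 + 216 = 224)
U = 1/131058 ≈ 7.6302e-6
b = 177
U + b = 1/131058 + 177 = 23197267/131058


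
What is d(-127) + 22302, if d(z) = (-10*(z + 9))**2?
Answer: 1414702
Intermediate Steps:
d(z) = (-90 - 10*z)**2 (d(z) = (-10*(9 + z))**2 = (-90 - 10*z)**2)
d(-127) + 22302 = 100*(9 - 127)**2 + 22302 = 100*(-118)**2 + 22302 = 100*13924 + 22302 = 1392400 + 22302 = 1414702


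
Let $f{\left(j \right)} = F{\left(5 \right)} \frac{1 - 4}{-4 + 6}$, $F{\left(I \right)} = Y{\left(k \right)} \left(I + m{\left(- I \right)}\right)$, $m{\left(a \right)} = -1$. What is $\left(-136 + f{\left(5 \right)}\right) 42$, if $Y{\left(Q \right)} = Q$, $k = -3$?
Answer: $-4956$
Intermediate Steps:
$F{\left(I \right)} = 3 - 3 I$ ($F{\left(I \right)} = - 3 \left(I - 1\right) = - 3 \left(-1 + I\right) = 3 - 3 I$)
$f{\left(j \right)} = 18$ ($f{\left(j \right)} = \left(3 - 15\right) \frac{1 - 4}{-4 + 6} = \left(3 - 15\right) \left(- \frac{3}{2}\right) = - 12 \left(\left(-3\right) \frac{1}{2}\right) = \left(-12\right) \left(- \frac{3}{2}\right) = 18$)
$\left(-136 + f{\left(5 \right)}\right) 42 = \left(-136 + 18\right) 42 = \left(-118\right) 42 = -4956$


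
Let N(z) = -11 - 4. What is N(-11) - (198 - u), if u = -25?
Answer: -238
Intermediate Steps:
N(z) = -15
N(-11) - (198 - u) = -15 - (198 - 1*(-25)) = -15 - (198 + 25) = -15 - 1*223 = -15 - 223 = -238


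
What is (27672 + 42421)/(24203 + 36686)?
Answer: 70093/60889 ≈ 1.1512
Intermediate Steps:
(27672 + 42421)/(24203 + 36686) = 70093/60889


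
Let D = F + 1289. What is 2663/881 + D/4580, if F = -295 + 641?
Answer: 2727395/806996 ≈ 3.3797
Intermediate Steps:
F = 346
D = 1635 (D = 346 + 1289 = 1635)
2663/881 + D/4580 = 2663/881 + 1635/4580 = 2663*(1/881) + 1635*(1/4580) = 2663/881 + 327/916 = 2727395/806996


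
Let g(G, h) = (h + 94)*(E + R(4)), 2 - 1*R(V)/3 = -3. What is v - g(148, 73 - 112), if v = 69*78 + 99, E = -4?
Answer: 4876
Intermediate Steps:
R(V) = 15 (R(V) = 6 - 3*(-3) = 6 + 9 = 15)
g(G, h) = 1034 + 11*h (g(G, h) = (h + 94)*(-4 + 15) = (94 + h)*11 = 1034 + 11*h)
v = 5481 (v = 5382 + 99 = 5481)
v - g(148, 73 - 112) = 5481 - (1034 + 11*(73 - 112)) = 5481 - (1034 + 11*(-39)) = 5481 - (1034 - 429) = 5481 - 1*605 = 5481 - 605 = 4876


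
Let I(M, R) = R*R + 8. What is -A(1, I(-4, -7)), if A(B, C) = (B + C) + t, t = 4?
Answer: -62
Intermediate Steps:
I(M, R) = 8 + R² (I(M, R) = R² + 8 = 8 + R²)
A(B, C) = 4 + B + C (A(B, C) = (B + C) + 4 = 4 + B + C)
-A(1, I(-4, -7)) = -(4 + 1 + (8 + (-7)²)) = -(4 + 1 + (8 + 49)) = -(4 + 1 + 57) = -1*62 = -62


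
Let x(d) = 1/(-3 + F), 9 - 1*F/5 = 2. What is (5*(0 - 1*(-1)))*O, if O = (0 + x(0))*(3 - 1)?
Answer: 5/16 ≈ 0.31250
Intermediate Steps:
F = 35 (F = 45 - 5*2 = 45 - 10 = 35)
x(d) = 1/32 (x(d) = 1/(-3 + 35) = 1/32)
O = 1/16 (O = (0 + 1/32)*(3 - 1) = (1/32)*2 = 1/16 ≈ 0.062500)
(5*(0 - 1*(-1)))*O = (5*(0 - 1*(-1)))*(1/16) = (5*(0 + 1))*(1/16) = (5*1)*(1/16) = 5*(1/16) = 5/16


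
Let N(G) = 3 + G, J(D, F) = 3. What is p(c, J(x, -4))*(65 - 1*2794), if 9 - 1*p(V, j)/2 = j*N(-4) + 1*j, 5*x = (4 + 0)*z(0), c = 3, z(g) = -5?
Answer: -49122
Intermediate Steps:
x = -4 (x = ((4 + 0)*(-5))/5 = (4*(-5))/5 = (⅕)*(-20) = -4)
p(V, j) = 18 (p(V, j) = 18 - 2*(j*(3 - 4) + 1*j) = 18 - 2*(j*(-1) + j) = 18 - 2*(-j + j) = 18 - 2*0 = 18 + 0 = 18)
p(c, J(x, -4))*(65 - 1*2794) = 18*(65 - 1*2794) = 18*(65 - 2794) = 18*(-2729) = -49122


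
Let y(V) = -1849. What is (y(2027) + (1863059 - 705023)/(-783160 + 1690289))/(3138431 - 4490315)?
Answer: 1676123485/1226333181036 ≈ 0.0013668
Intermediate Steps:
(y(2027) + (1863059 - 705023)/(-783160 + 1690289))/(3138431 - 4490315) = (-1849 + (1863059 - 705023)/(-783160 + 1690289))/(3138431 - 4490315) = (-1849 + 1158036/907129)/(-1351884) = (-1849 + 1158036*(1/907129))*(-1/1351884) = (-1849 + 1158036/907129)*(-1/1351884) = -1676123485/907129*(-1/1351884) = 1676123485/1226333181036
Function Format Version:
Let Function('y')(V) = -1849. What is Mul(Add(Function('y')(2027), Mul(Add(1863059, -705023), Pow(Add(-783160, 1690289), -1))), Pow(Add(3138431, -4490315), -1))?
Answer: Rational(1676123485, 1226333181036) ≈ 0.0013668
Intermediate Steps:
Mul(Add(Function('y')(2027), Mul(Add(1863059, -705023), Pow(Add(-783160, 1690289), -1))), Pow(Add(3138431, -4490315), -1)) = Mul(Add(-1849, Mul(Add(1863059, -705023), Pow(Add(-783160, 1690289), -1))), Pow(Add(3138431, -4490315), -1)) = Mul(Add(-1849, Mul(1158036, Pow(907129, -1))), Pow(-1351884, -1)) = Mul(Add(-1849, Mul(1158036, Rational(1, 907129))), Rational(-1, 1351884)) = Mul(Add(-1849, Rational(1158036, 907129)), Rational(-1, 1351884)) = Mul(Rational(-1676123485, 907129), Rational(-1, 1351884)) = Rational(1676123485, 1226333181036)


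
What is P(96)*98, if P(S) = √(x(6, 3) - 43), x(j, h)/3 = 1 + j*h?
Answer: 98*√14 ≈ 366.68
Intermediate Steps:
x(j, h) = 3 + 3*h*j (x(j, h) = 3*(1 + j*h) = 3*(1 + h*j) = 3 + 3*h*j)
P(S) = √14 (P(S) = √((3 + 3*3*6) - 43) = √((3 + 54) - 43) = √(57 - 43) = √14)
P(96)*98 = √14*98 = 98*√14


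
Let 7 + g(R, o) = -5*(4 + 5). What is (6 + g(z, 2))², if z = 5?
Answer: 2116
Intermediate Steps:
g(R, o) = -52 (g(R, o) = -7 - 5*(4 + 5) = -7 - 5*9 = -7 - 45 = -52)
(6 + g(z, 2))² = (6 - 52)² = (-46)² = 2116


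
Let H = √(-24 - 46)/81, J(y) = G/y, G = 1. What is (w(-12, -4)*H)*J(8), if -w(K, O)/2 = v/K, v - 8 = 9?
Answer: 17*I*√70/3888 ≈ 0.036582*I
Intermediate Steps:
v = 17 (v = 8 + 9 = 17)
J(y) = 1/y
w(K, O) = -34/K
H = I*√70/81 (H = √(-70)*(1/81) = (I*√70)*(1/81) = I*√70/81 ≈ 0.10329*I)
(w(-12, -4)*H)*J(8) = ((-34/(-12))*(I*√70/81))/8 = ((-34*(-1/12))*(I*√70/81))*(⅛) = (17*(I*√70/81)/6)*(⅛) = (17*I*√70/486)*(⅛) = 17*I*√70/3888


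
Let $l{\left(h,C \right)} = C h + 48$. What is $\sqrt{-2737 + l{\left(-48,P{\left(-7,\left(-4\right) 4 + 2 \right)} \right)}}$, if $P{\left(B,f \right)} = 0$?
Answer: $i \sqrt{2689} \approx 51.856 i$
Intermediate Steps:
$l{\left(h,C \right)} = 48 + C h$
$\sqrt{-2737 + l{\left(-48,P{\left(-7,\left(-4\right) 4 + 2 \right)} \right)}} = \sqrt{-2737 + \left(48 + 0 \left(-48\right)\right)} = \sqrt{-2737 + \left(48 + 0\right)} = \sqrt{-2737 + 48} = \sqrt{-2689} = i \sqrt{2689}$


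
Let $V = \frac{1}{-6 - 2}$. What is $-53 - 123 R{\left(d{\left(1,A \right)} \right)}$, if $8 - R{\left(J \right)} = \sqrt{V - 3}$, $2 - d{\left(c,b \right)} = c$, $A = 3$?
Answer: $-1037 + \frac{615 i \sqrt{2}}{4} \approx -1037.0 + 217.44 i$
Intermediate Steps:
$d{\left(c,b \right)} = 2 - c$
$V = - \frac{1}{8}$ ($V = \frac{1}{-8} = - \frac{1}{8} \approx -0.125$)
$R{\left(J \right)} = 8 - \frac{5 i \sqrt{2}}{4}$ ($R{\left(J \right)} = 8 - \sqrt{- \frac{1}{8} - 3} = 8 - \sqrt{- \frac{25}{8}} = 8 - \frac{5 i \sqrt{2}}{4}$)
$-53 - 123 R{\left(d{\left(1,A \right)} \right)} = -53 - 123 \left(8 - \frac{5 i \sqrt{2}}{4}\right) = -53 - \left(984 - \frac{615 i \sqrt{2}}{4}\right) = -1037 + \frac{615 i \sqrt{2}}{4}$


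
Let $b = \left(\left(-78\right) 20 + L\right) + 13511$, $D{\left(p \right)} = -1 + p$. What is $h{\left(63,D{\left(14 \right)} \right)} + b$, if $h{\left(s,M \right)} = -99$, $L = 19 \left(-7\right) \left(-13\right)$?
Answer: $13581$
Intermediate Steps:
$L = 1729$ ($L = \left(-133\right) \left(-13\right) = 1729$)
$b = 13680$ ($b = \left(\left(-78\right) 20 + 1729\right) + 13511 = \left(-1560 + 1729\right) + 13511 = 169 + 13511 = 13680$)
$h{\left(63,D{\left(14 \right)} \right)} + b = -99 + 13680 = 13581$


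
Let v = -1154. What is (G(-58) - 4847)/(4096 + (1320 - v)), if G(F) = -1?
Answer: -808/1095 ≈ -0.73790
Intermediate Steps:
(G(-58) - 4847)/(4096 + (1320 - v)) = (-1 - 4847)/(4096 + (1320 - 1*(-1154))) = -4848/(4096 + (1320 + 1154)) = -4848/(4096 + 2474) = -4848/6570 = -4848*1/6570 = -808/1095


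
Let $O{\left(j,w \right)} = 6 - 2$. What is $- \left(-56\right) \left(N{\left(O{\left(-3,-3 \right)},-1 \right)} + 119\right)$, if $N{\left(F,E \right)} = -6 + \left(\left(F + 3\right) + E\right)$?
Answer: $6664$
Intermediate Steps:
$O{\left(j,w \right)} = 4$
$N{\left(F,E \right)} = -3 + E + F$ ($N{\left(F,E \right)} = -6 + \left(\left(3 + F\right) + E\right) = -6 + \left(3 + E + F\right) = -3 + E + F$)
$- \left(-56\right) \left(N{\left(O{\left(-3,-3 \right)},-1 \right)} + 119\right) = - \left(-56\right) \left(\left(-3 - 1 + 4\right) + 119\right) = - \left(-56\right) \left(0 + 119\right) = - \left(-56\right) 119 = \left(-1\right) \left(-6664\right) = 6664$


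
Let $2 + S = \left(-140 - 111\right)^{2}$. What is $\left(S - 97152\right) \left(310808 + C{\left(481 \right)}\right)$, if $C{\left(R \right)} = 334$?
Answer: $-10626432726$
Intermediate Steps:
$S = 62999$ ($S = -2 + \left(-140 - 111\right)^{2} = -2 + \left(-251\right)^{2} = -2 + 63001 = 62999$)
$\left(S - 97152\right) \left(310808 + C{\left(481 \right)}\right) = \left(62999 - 97152\right) \left(310808 + 334\right) = \left(-34153\right) 311142 = -10626432726$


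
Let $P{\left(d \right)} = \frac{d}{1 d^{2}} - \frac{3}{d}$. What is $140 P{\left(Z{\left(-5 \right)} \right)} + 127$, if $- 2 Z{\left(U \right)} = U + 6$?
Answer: $687$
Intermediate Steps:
$Z{\left(U \right)} = -3 - \frac{U}{2}$ ($Z{\left(U \right)} = - \frac{U + 6}{2} = - \frac{6 + U}{2} = -3 - \frac{U}{2}$)
$P{\left(d \right)} = - \frac{2}{d}$ ($P{\left(d \right)} = \frac{d}{d^{2}} - \frac{3}{d} = \frac{1}{d} - \frac{3}{d} = - \frac{2}{d}$)
$140 P{\left(Z{\left(-5 \right)} \right)} + 127 = 140 \left(- \frac{2}{-3 - - \frac{5}{2}}\right) + 127 = 140 \left(- \frac{2}{-3 + \frac{5}{2}}\right) + 127 = 140 \left(- \frac{2}{- \frac{1}{2}}\right) + 127 = 140 \left(\left(-2\right) \left(-2\right)\right) + 127 = 140 \cdot 4 + 127 = 560 + 127 = 687$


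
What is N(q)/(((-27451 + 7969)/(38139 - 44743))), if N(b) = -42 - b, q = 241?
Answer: -934466/9741 ≈ -95.931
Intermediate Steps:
N(q)/(((-27451 + 7969)/(38139 - 44743))) = (-42 - 1*241)/(((-27451 + 7969)/(38139 - 44743))) = (-42 - 241)/((-19482/(-6604))) = -283/((-19482*(-1/6604))) = -283/9741/3302 = -283*3302/9741 = -934466/9741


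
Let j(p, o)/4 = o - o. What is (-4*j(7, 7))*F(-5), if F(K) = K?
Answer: 0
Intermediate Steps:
j(p, o) = 0 (j(p, o) = 4*(o - o) = 4*0 = 0)
(-4*j(7, 7))*F(-5) = -4*0*(-5) = 0*(-5) = 0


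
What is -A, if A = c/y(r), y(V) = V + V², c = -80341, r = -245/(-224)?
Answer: 82269184/2345 ≈ 35083.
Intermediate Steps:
r = 35/32 (r = -245*(-1/224) = 35/32 ≈ 1.0938)
A = -82269184/2345 (A = -80341*32/(35*(1 + 35/32)) = -80341/((35/32)*(67/32)) = -80341/2345/1024 = -80341*1024/2345 = -82269184/2345 ≈ -35083.)
-A = -1*(-82269184/2345) = 82269184/2345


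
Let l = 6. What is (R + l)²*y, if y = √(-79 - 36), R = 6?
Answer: 144*I*√115 ≈ 1544.2*I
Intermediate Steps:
y = I*√115 (y = √(-115) = I*√115 ≈ 10.724*I)
(R + l)²*y = (6 + 6)²*(I*√115) = 12²*(I*√115) = 144*(I*√115) = 144*I*√115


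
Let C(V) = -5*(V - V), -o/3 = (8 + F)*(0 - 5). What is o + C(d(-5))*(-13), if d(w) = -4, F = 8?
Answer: 240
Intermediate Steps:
o = 240 (o = -3*(8 + 8)*(0 - 5) = -48*(-5) = -3*(-80) = 240)
C(V) = 0 (C(V) = -5*0 = 0)
o + C(d(-5))*(-13) = 240 + 0*(-13) = 240 + 0 = 240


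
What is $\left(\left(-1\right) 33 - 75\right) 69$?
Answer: $-7452$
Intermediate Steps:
$\left(\left(-1\right) 33 - 75\right) 69 = \left(-33 - 75\right) 69 = \left(-108\right) 69 = -7452$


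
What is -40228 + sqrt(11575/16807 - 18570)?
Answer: -40228 + I*sqrt(2184660905)/343 ≈ -40228.0 + 136.27*I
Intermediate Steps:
-40228 + sqrt(11575/16807 - 18570) = -40228 + sqrt(-312094415/16807) = -40228 + I*sqrt(2184660905)/343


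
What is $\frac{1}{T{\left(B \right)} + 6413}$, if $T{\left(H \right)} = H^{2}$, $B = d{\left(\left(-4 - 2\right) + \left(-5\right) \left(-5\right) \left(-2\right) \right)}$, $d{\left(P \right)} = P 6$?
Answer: $\frac{1}{119309} \approx 8.3816 \cdot 10^{-6}$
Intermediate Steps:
$d{\left(P \right)} = 6 P$
$B = -336$ ($B = 6 \left(\left(-4 - 2\right) + \left(-5\right) \left(-5\right) \left(-2\right)\right) = 6 \left(-6 + 25 \left(-2\right)\right) = 6 \left(-6 - 50\right) = 6 \left(-56\right) = -336$)
$\frac{1}{T{\left(B \right)} + 6413} = \frac{1}{\left(-336\right)^{2} + 6413} = \frac{1}{112896 + 6413} = \frac{1}{119309}$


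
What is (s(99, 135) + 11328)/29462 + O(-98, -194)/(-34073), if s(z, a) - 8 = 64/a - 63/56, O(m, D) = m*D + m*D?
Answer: -792756438119/1084167424080 ≈ -0.73121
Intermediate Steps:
O(m, D) = 2*D*m (O(m, D) = D*m + D*m = 2*D*m)
s(z, a) = 55/8 + 64/a (s(z, a) = 8 + (64/a - 63/56) = 8 + (64/a - 63*1/56) = 8 + (64/a - 9/8) = 8 + (-9/8 + 64/a) = 55/8 + 64/a)
(s(99, 135) + 11328)/29462 + O(-98, -194)/(-34073) = ((55/8 + 64/135) + 11328)/29462 + (2*(-194)*(-98))/(-34073) = ((55/8 + 64*(1/135)) + 11328)*(1/29462) + 38024*(-1/34073) = ((55/8 + 64/135) + 11328)*(1/29462) - 38024/34073 = (7937/1080 + 11328)*(1/29462) - 38024/34073 = (12242177/1080)*(1/29462) - 38024/34073 = 12242177/31818960 - 38024/34073 = -792756438119/1084167424080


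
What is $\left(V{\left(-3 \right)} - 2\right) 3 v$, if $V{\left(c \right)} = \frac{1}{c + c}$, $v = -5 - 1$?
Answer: $39$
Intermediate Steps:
$v = -6$
$V{\left(c \right)} = \frac{1}{2 c}$
$\left(V{\left(-3 \right)} - 2\right) 3 v = \left(\frac{1}{2 \left(-3\right)} - 2\right) 3 \left(-6\right) = \left(\frac{1}{2} \left(- \frac{1}{3}\right) - 2\right) 3 \left(-6\right) = \left(- \frac{1}{6} - 2\right) 3 \left(-6\right) = \left(- \frac{13}{6}\right) 3 \left(-6\right) = \left(- \frac{13}{2}\right) \left(-6\right) = 39$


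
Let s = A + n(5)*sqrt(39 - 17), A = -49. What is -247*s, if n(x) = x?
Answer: 12103 - 1235*sqrt(22) ≈ 6310.3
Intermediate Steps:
s = -49 + 5*sqrt(22) (s = -49 + 5*sqrt(39 - 17) = -49 + 5*sqrt(22) ≈ -25.548)
-247*s = -247*(-49 + 5*sqrt(22)) = 12103 - 1235*sqrt(22)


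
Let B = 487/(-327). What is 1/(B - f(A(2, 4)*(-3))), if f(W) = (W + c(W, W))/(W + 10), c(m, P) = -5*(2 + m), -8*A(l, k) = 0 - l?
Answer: -12099/8863 ≈ -1.3651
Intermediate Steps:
A(l, k) = l/8 (A(l, k) = -(0 - l)/8 = -(-1)*l/8 = l/8)
B = -487/327 (B = 487*(-1/327) = -487/327 ≈ -1.4893)
c(m, P) = -10 - 5*m
f(W) = (-10 - 4*W)/(10 + W) (f(W) = (W + (-10 - 5*W))/(W + 10) = (-10 - 4*W)/(10 + W))
1/(B - f(A(2, 4)*(-3))) = 1/(-487/327 - 2*(-5 - 2*(1/8)*2*(-3))/(10 + ((1/8)*2)*(-3))) = 1/(-487/327 - 2*(-5 - (-3)/2)/(10 + (1/4)*(-3))) = 1/(-487/327 - 2*(-5 - 2*(-3/4))/(10 - 3/4)) = 1/(-487/327 - 2*(-5 + 3/2)/37/4) = 1/(-487/327 - 2*4*(-7)/(37*2)) = 1/(-487/327 - 1*(-28/37)) = 1/(-487/327 + 28/37) = 1/(-8863/12099) = -12099/8863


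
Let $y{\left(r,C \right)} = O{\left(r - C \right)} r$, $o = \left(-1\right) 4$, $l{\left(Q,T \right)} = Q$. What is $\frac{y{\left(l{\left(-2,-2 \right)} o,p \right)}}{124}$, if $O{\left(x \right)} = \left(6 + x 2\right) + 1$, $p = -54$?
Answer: $\frac{262}{31} \approx 8.4516$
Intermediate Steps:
$o = -4$
$O{\left(x \right)} = 7 + 2 x$ ($O{\left(x \right)} = \left(6 + 2 x\right) + 1 = 7 + 2 x$)
$y{\left(r,C \right)} = r \left(7 - 2 C + 2 r\right)$ ($y{\left(r,C \right)} = \left(7 + 2 \left(r - C\right)\right) r = \left(7 - \left(- 2 r + 2 C\right)\right) r = \left(7 - 2 C + 2 r\right) r = r \left(7 - 2 C + 2 r\right)$)
$\frac{y{\left(l{\left(-2,-2 \right)} o,p \right)}}{124} = \frac{\left(-2\right) \left(-4\right) \left(7 - -108 + 2 \left(\left(-2\right) \left(-4\right)\right)\right)}{124} = 8 \left(7 + 108 + 2 \cdot 8\right) \frac{1}{124} = 8 \left(7 + 108 + 16\right) \frac{1}{124} = 8 \cdot 131 \cdot \frac{1}{124} = 1048 \cdot \frac{1}{124} = \frac{262}{31}$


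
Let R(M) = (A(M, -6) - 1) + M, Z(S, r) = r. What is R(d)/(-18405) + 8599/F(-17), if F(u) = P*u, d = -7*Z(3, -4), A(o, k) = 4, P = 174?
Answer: -52785431/18147330 ≈ -2.9087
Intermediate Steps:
d = 28 (d = -7*(-4) = 28)
R(M) = 3 + M (R(M) = (4 - 1) + M = 3 + M)
F(u) = 174*u
R(d)/(-18405) + 8599/F(-17) = (3 + 28)/(-18405) + 8599/((174*(-17))) = 31*(-1/18405) + 8599/(-2958) = -31/18405 + 8599*(-1/2958) = -31/18405 - 8599/2958 = -52785431/18147330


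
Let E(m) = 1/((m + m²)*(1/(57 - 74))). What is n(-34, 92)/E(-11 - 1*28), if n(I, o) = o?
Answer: -136344/17 ≈ -8020.2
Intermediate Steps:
E(m) = -17/(m + m²) (E(m) = 1/((m + m²)*(1/(-17))) = 1/((m + m²)*(-1/17)) = -17/(m + m²))
n(-34, 92)/E(-11 - 1*28) = 92/((-17/((-11 - 1*28)*(1 + (-11 - 1*28))))) = 92/((-17/((-11 - 28)*(1 + (-11 - 28))))) = 92/((-17/(-39*(1 - 39)))) = 92/((-17*(-1/39)/(-38))) = 92/((-17*(-1/39)*(-1/38))) = 92/(-17/1482) = 92*(-1482/17) = -136344/17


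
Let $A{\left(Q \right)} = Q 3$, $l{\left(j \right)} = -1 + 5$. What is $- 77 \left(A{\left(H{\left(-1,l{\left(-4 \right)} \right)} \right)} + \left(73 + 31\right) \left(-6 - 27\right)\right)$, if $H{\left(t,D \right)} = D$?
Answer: $263340$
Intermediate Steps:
$l{\left(j \right)} = 4$
$A{\left(Q \right)} = 3 Q$
$- 77 \left(A{\left(H{\left(-1,l{\left(-4 \right)} \right)} \right)} + \left(73 + 31\right) \left(-6 - 27\right)\right) = - 77 \left(3 \cdot 4 + \left(73 + 31\right) \left(-6 - 27\right)\right) = - 77 \left(12 + 104 \left(-33\right)\right) = - 77 \left(12 - 3432\right) = \left(-77\right) \left(-3420\right) = 263340$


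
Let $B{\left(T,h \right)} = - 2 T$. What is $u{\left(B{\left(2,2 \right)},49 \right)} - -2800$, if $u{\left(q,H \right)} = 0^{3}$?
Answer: $2800$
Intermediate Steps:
$u{\left(q,H \right)} = 0$
$u{\left(B{\left(2,2 \right)},49 \right)} - -2800 = 0 - -2800 = 0 + 2800 = 2800$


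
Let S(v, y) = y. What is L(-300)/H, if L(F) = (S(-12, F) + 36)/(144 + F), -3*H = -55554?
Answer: 11/120367 ≈ 9.1387e-5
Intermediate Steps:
H = 18518 (H = -⅓*(-55554) = 18518)
L(F) = (36 + F)/(144 + F) (L(F) = (F + 36)/(144 + F) = (36 + F)/(144 + F))
L(-300)/H = ((36 - 300)/(144 - 300))/18518 = (-264/(-156))*(1/18518) = -1/156*(-264)*(1/18518) = (22/13)*(1/18518) = 11/120367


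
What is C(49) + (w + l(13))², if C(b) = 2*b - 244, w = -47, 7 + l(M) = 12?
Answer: 1618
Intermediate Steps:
l(M) = 5 (l(M) = -7 + 12 = 5)
C(b) = -244 + 2*b
C(49) + (w + l(13))² = (-244 + 2*49) + (-47 + 5)² = (-244 + 98) + (-42)² = -146 + 1764 = 1618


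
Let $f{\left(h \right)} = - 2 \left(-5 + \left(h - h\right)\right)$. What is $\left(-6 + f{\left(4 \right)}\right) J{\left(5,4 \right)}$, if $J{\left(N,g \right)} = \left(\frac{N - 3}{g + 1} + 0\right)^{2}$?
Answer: $\frac{16}{25} \approx 0.64$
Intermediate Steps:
$f{\left(h \right)} = 10$ ($f{\left(h \right)} = - 2 \left(-5 + 0\right) = \left(-2\right) \left(-5\right) = 10$)
$J{\left(N,g \right)} = \frac{\left(-3 + N\right)^{2}}{\left(1 + g\right)^{2}}$ ($J{\left(N,g \right)} = \left(\frac{-3 + N}{1 + g} + 0\right)^{2} = \left(\frac{-3 + N}{1 + g}\right)^{2} = \frac{\left(-3 + N\right)^{2}}{\left(1 + g\right)^{2}}$)
$\left(-6 + f{\left(4 \right)}\right) J{\left(5,4 \right)} = \left(-6 + 10\right) \frac{\left(-3 + 5\right)^{2}}{\left(1 + 4\right)^{2}} = 4 \frac{2^{2}}{25} = 4 \cdot \frac{1}{25} \cdot 4 = 4 \cdot \frac{4}{25} = \frac{16}{25}$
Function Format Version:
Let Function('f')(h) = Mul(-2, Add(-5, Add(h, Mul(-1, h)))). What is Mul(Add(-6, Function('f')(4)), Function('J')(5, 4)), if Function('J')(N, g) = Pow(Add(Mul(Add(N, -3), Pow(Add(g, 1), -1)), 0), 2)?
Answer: Rational(16, 25) ≈ 0.64000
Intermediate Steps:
Function('f')(h) = 10 (Function('f')(h) = Mul(-2, Add(-5, 0)) = Mul(-2, -5) = 10)
Function('J')(N, g) = Mul(Pow(Add(1, g), -2), Pow(Add(-3, N), 2)) (Function('J')(N, g) = Pow(Add(Mul(Add(-3, N), Pow(Add(1, g), -1)), 0), 2) = Pow(Add(Mul(Pow(Add(1, g), -1), Add(-3, N)), 0), 2) = Pow(Mul(Pow(Add(1, g), -1), Add(-3, N)), 2) = Mul(Pow(Add(1, g), -2), Pow(Add(-3, N), 2)))
Mul(Add(-6, Function('f')(4)), Function('J')(5, 4)) = Mul(Add(-6, 10), Mul(Pow(Add(1, 4), -2), Pow(Add(-3, 5), 2))) = Mul(4, Mul(Pow(5, -2), Pow(2, 2))) = Mul(4, Mul(Rational(1, 25), 4)) = Mul(4, Rational(4, 25)) = Rational(16, 25)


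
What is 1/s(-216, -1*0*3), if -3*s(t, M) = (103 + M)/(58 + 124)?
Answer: -546/103 ≈ -5.3010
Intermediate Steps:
s(t, M) = -103/546 - M/546 (s(t, M) = -(103 + M)/(3*(58 + 124)) = -(103 + M)/(3*182) = -(103/182 + M/182)/3 = -103/546 - M/546)
1/s(-216, -1*0*3) = 1/(-103/546 - (-1*0)*3/546) = 1/(-103/546 - 0*3) = 1/(-103/546 - 1/546*0) = 1/(-103/546 + 0) = 1/(-103/546) = -546/103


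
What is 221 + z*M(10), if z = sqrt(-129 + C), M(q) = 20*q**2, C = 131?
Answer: 221 + 2000*sqrt(2) ≈ 3049.4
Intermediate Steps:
z = sqrt(2) (z = sqrt(-129 + 131) = sqrt(2) ≈ 1.4142)
221 + z*M(10) = 221 + sqrt(2)*(20*10**2) = 221 + sqrt(2)*(20*100) = 221 + sqrt(2)*2000 = 221 + 2000*sqrt(2)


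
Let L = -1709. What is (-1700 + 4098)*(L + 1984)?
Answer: 659450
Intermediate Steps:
(-1700 + 4098)*(L + 1984) = (-1700 + 4098)*(-1709 + 1984) = 2398*275 = 659450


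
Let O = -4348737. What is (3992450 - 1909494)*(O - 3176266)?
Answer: -15674250148868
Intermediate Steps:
(3992450 - 1909494)*(O - 3176266) = (3992450 - 1909494)*(-4348737 - 3176266) = 2082956*(-7525003) = -15674250148868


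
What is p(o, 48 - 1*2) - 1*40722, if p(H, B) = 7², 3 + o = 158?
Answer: -40673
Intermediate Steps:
o = 155 (o = -3 + 158 = 155)
p(H, B) = 49
p(o, 48 - 1*2) - 1*40722 = 49 - 1*40722 = 49 - 40722 = -40673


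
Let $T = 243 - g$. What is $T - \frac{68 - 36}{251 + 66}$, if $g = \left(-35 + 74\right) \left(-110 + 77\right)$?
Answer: $\frac{484978}{317} \approx 1529.9$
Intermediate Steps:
$g = -1287$ ($g = 39 \left(-33\right) = -1287$)
$T = 1530$ ($T = 243 - -1287 = 243 + 1287 = 1530$)
$T - \frac{68 - 36}{251 + 66} = 1530 - \frac{68 - 36}{251 + 66} = 1530 - \frac{32}{317} = \frac{484978}{317}$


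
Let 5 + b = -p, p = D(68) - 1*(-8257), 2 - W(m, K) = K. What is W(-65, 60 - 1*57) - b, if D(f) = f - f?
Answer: 8261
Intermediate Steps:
D(f) = 0
W(m, K) = 2 - K
p = 8257 (p = 0 - 1*(-8257) = 0 + 8257 = 8257)
b = -8262 (b = -5 - 1*8257 = -5 - 8257 = -8262)
W(-65, 60 - 1*57) - b = (2 - (60 - 1*57)) - 1*(-8262) = (2 - (60 - 57)) + 8262 = (2 - 1*3) + 8262 = (2 - 3) + 8262 = -1 + 8262 = 8261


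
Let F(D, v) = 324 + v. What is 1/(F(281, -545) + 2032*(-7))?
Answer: -1/14445 ≈ -6.9228e-5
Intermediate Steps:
1/(F(281, -545) + 2032*(-7)) = 1/((324 - 545) + 2032*(-7)) = 1/(-221 - 14224) = 1/(-14445) = -1/14445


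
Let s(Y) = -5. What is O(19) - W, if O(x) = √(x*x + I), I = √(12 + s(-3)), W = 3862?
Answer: -3862 + √(361 + √7) ≈ -3842.9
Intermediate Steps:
I = √7 (I = √(12 - 5) = √7 ≈ 2.6458)
O(x) = √(√7 + x²) (O(x) = √(x*x + √7) = √(x² + √7) = √(√7 + x²))
O(19) - W = √(√7 + 19²) - 1*3862 = √(√7 + 361) - 3862 = √(361 + √7) - 3862 = -3862 + √(361 + √7)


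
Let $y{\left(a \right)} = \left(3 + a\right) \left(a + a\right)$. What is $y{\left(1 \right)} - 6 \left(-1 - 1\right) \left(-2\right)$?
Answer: $-16$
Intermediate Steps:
$y{\left(a \right)} = 2 a \left(3 + a\right)$ ($y{\left(a \right)} = \left(3 + a\right) 2 a = 2 a \left(3 + a\right)$)
$y{\left(1 \right)} - 6 \left(-1 - 1\right) \left(-2\right) = 2 \cdot 1 \left(3 + 1\right) - 6 \left(-1 - 1\right) \left(-2\right) = 2 \cdot 1 \cdot 4 - 6 \left(\left(-2\right) \left(-2\right)\right) = 8 - 24 = -16$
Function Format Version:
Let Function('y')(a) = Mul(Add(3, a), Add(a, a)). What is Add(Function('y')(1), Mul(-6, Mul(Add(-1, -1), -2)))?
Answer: -16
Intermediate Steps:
Function('y')(a) = Mul(2, a, Add(3, a)) (Function('y')(a) = Mul(Add(3, a), Mul(2, a)) = Mul(2, a, Add(3, a)))
Add(Function('y')(1), Mul(-6, Mul(Add(-1, -1), -2))) = Add(Mul(2, 1, Add(3, 1)), Mul(-6, Mul(Add(-1, -1), -2))) = Add(Mul(2, 1, 4), Mul(-6, Mul(-2, -2))) = Add(8, Mul(-6, 4)) = Add(8, -24) = -16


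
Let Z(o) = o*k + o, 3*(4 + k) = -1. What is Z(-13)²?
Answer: 16900/9 ≈ 1877.8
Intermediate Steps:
k = -13/3 (k = -4 + (⅓)*(-1) = -4 - ⅓ = -13/3 ≈ -4.3333)
Z(o) = -10*o/3 (Z(o) = o*(-13/3) + o = -13*o/3 + o = -10*o/3)
Z(-13)² = (-10/3*(-13))² = (130/3)² = 16900/9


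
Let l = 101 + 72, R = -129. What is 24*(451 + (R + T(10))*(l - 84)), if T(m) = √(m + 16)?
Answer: -264720 + 2136*√26 ≈ -2.5383e+5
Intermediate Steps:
l = 173
T(m) = √(16 + m)
24*(451 + (R + T(10))*(l - 84)) = 24*(451 + (-129 + √(16 + 10))*(173 - 84)) = 24*(451 + (-129 + √26)*89) = 24*(451 + (-11481 + 89*√26)) = 24*(-11030 + 89*√26) = -264720 + 2136*√26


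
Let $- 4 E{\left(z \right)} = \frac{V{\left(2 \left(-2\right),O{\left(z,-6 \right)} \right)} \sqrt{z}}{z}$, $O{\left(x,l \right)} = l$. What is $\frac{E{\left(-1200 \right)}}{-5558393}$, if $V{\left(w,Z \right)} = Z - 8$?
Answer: $\frac{7 i \sqrt{3}}{667007160} \approx 1.8177 \cdot 10^{-8} i$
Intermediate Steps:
$V{\left(w,Z \right)} = -8 + Z$ ($V{\left(w,Z \right)} = Z - 8 = -8 + Z$)
$E{\left(z \right)} = \frac{7}{2 \sqrt{z}}$ ($E{\left(z \right)} = - \frac{\left(-8 - 6\right) \sqrt{z} \frac{1}{z}}{4} = - \frac{- 14 \sqrt{z} \frac{1}{z}}{4} = - \frac{\left(-14\right) \frac{1}{\sqrt{z}}}{4} = \frac{7}{2 \sqrt{z}}$)
$\frac{E{\left(-1200 \right)}}{-5558393} = \frac{\frac{7}{2} \frac{1}{\sqrt{-1200}}}{-5558393} = \frac{7 \left(- \frac{i \sqrt{3}}{60}\right)}{2} \left(- \frac{1}{5558393}\right) = - \frac{7 i \sqrt{3}}{120} \left(- \frac{1}{5558393}\right) = \frac{7 i \sqrt{3}}{667007160}$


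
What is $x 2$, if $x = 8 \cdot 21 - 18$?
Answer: $300$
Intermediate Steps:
$x = 150$ ($x = 168 - 18 = 150$)
$x 2 = 150 \cdot 2 = 300$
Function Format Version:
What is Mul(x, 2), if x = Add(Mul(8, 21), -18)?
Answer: 300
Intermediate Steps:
x = 150 (x = Add(168, -18) = 150)
Mul(x, 2) = Mul(150, 2) = 300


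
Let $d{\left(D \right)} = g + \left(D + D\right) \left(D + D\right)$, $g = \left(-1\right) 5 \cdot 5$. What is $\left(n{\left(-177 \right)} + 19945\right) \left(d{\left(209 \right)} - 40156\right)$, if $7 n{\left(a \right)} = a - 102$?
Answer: $\frac{18746683448}{7} \approx 2.6781 \cdot 10^{9}$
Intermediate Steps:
$g = -25$ ($g = \left(-5\right) 5 = -25$)
$n{\left(a \right)} = - \frac{102}{7} + \frac{a}{7}$ ($n{\left(a \right)} = \frac{a - 102}{7} = \frac{-102 + a}{7} = - \frac{102}{7} + \frac{a}{7}$)
$d{\left(D \right)} = -25 + 4 D^{2}$ ($d{\left(D \right)} = -25 + \left(D + D\right) \left(D + D\right) = -25 + 2 D 2 D = -25 + 4 D^{2}$)
$\left(n{\left(-177 \right)} + 19945\right) \left(d{\left(209 \right)} - 40156\right) = \left(\left(- \frac{102}{7} + \frac{1}{7} \left(-177\right)\right) + 19945\right) \left(\left(-25 + 4 \cdot 209^{2}\right) - 40156\right) = \left(\left(- \frac{102}{7} - \frac{177}{7}\right) + 19945\right) \left(\left(-25 + 4 \cdot 43681\right) - 40156\right) = \left(- \frac{279}{7} + 19945\right) \left(\left(-25 + 174724\right) - 40156\right) = \frac{139336 \left(174699 - 40156\right)}{7} = \frac{139336}{7} \cdot 134543 = \frac{18746683448}{7}$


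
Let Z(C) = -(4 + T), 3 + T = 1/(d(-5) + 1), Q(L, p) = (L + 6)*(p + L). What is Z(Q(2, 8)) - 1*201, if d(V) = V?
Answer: -807/4 ≈ -201.75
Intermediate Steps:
Q(L, p) = (6 + L)*(L + p)
T = -13/4 (T = -3 + 1/(-5 + 1) = -3 + 1/(-4) = -3 - 1/4 = -13/4 ≈ -3.2500)
Z(C) = -3/4 (Z(C) = -(4 - 13/4) = -1*3/4 = -3/4)
Z(Q(2, 8)) - 1*201 = -3/4 - 1*201 = -3/4 - 201 = -807/4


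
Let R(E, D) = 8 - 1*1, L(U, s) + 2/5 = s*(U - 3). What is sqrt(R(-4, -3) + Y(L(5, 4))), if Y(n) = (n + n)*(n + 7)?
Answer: sqrt(5723)/5 ≈ 15.130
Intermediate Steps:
L(U, s) = -2/5 + s*(-3 + U) (L(U, s) = -2/5 + s*(U - 3) = -2/5 + s*(-3 + U))
Y(n) = 2*n*(7 + n) (Y(n) = (2*n)*(7 + n) = 2*n*(7 + n))
R(E, D) = 7 (R(E, D) = 8 - 1 = 7)
sqrt(R(-4, -3) + Y(L(5, 4))) = sqrt(7 + 2*(-2/5 - 3*4 + 5*4)*(7 + (-2/5 - 3*4 + 5*4))) = sqrt(7 + 2*(-2/5 - 12 + 20)*(7 + (-2/5 - 12 + 20))) = sqrt(7 + 2*(38/5)*(7 + 38/5)) = sqrt(7 + 2*(38/5)*(73/5)) = sqrt(7 + 5548/25) = sqrt(5723/25) = sqrt(5723)/5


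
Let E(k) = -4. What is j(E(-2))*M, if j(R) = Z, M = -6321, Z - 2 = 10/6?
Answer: -23177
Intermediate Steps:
Z = 11/3 (Z = 2 + 10/6 = 2 + 10*(⅙) = 2 + 5/3 = 11/3 ≈ 3.6667)
j(R) = 11/3
j(E(-2))*M = (11/3)*(-6321) = -23177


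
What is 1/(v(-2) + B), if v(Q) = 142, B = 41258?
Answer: 1/41400 ≈ 2.4155e-5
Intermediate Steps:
1/(v(-2) + B) = 1/(142 + 41258) = 1/41400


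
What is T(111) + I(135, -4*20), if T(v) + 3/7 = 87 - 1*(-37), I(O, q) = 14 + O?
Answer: 1908/7 ≈ 272.57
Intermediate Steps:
T(v) = 865/7 (T(v) = -3/7 + (87 - 1*(-37)) = -3/7 + (87 + 37) = -3/7 + 124 = 865/7)
T(111) + I(135, -4*20) = 865/7 + (14 + 135) = 865/7 + 149 = 1908/7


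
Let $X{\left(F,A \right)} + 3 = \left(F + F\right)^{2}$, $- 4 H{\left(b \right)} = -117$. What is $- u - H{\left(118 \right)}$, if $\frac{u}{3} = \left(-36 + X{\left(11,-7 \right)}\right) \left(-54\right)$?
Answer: $\frac{288243}{4} \approx 72061.0$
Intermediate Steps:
$H{\left(b \right)} = \frac{117}{4}$ ($H{\left(b \right)} = \left(- \frac{1}{4}\right) \left(-117\right) = \frac{117}{4}$)
$X{\left(F,A \right)} = -3 + 4 F^{2}$ ($X{\left(F,A \right)} = -3 + \left(F + F\right)^{2} = -3 + \left(2 F\right)^{2} = -3 + 4 F^{2}$)
$u = -72090$ ($u = 3 \left(-36 - \left(3 - 4 \cdot 11^{2}\right)\right) \left(-54\right) = 3 \left(-36 + \left(-3 + 4 \cdot 121\right)\right) \left(-54\right) = 3 \left(-36 + \left(-3 + 484\right)\right) \left(-54\right) = 3 \left(-36 + 481\right) \left(-54\right) = 3 \cdot 445 \left(-54\right) = 3 \left(-24030\right) = -72090$)
$- u - H{\left(118 \right)} = \left(-1\right) \left(-72090\right) - \frac{117}{4} = 72090 - \frac{117}{4} = \frac{288243}{4}$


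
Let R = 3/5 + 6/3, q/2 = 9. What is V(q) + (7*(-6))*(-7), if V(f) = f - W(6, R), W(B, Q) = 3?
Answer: 309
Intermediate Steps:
q = 18 (q = 2*9 = 18)
R = 13/5 (R = 3*(⅕) + 6*(⅓) = ⅗ + 2 = 13/5 ≈ 2.6000)
V(f) = -3 + f (V(f) = f - 1*3 = f - 3 = -3 + f)
V(q) + (7*(-6))*(-7) = (-3 + 18) + (7*(-6))*(-7) = 15 - 42*(-7) = 15 + 294 = 309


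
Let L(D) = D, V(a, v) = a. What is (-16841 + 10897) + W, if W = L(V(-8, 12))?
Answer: -5952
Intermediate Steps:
W = -8
(-16841 + 10897) + W = (-16841 + 10897) - 8 = -5944 - 8 = -5952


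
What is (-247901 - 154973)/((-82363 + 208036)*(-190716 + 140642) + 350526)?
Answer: 201437/3146299638 ≈ 6.4023e-5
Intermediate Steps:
(-247901 - 154973)/((-82363 + 208036)*(-190716 + 140642) + 350526) = -402874/(125673*(-50074) + 350526) = -402874/(-6292949802 + 350526) = -402874/(-6292599276) = -402874*(-1/6292599276) = 201437/3146299638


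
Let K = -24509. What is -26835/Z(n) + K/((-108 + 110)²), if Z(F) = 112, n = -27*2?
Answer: -713087/112 ≈ -6366.9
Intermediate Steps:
n = -54
-26835/Z(n) + K/((-108 + 110)²) = -26835/112 - 24509/(-108 + 110)² = -26835*1/112 - 24509/(2²) = -26835/112 - 24509/4 = -713087/112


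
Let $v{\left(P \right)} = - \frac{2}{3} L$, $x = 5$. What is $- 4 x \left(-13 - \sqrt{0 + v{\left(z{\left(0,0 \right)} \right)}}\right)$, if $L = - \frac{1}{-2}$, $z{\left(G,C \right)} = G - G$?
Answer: $260 + \frac{20 i \sqrt{3}}{3} \approx 260.0 + 11.547 i$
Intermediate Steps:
$z{\left(G,C \right)} = 0$
$L = \frac{1}{2}$ ($L = \left(-1\right) \left(- \frac{1}{2}\right) = \frac{1}{2} \approx 0.5$)
$v{\left(P \right)} = - \frac{1}{3}$ ($v{\left(P \right)} = - \frac{2}{3} \cdot \frac{1}{2} = \left(-2\right) \frac{1}{3} \cdot \frac{1}{2} = \left(- \frac{2}{3}\right) \frac{1}{2} = - \frac{1}{3}$)
$- 4 x \left(-13 - \sqrt{0 + v{\left(z{\left(0,0 \right)} \right)}}\right) = \left(-4\right) 5 \left(-13 - \sqrt{0 - \frac{1}{3}}\right) = - 20 \left(-13 - \sqrt{- \frac{1}{3}}\right) = - 20 \left(-13 - \frac{i \sqrt{3}}{3}\right) = 260 + \frac{20 i \sqrt{3}}{3}$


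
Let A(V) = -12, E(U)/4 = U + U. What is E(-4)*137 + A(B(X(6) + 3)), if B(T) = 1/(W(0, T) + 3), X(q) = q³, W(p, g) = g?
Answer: -4396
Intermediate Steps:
E(U) = 8*U (E(U) = 4*(U + U) = 4*(2*U) = 8*U)
B(T) = 1/(3 + T) (B(T) = 1/(T + 3) = 1/(3 + T))
E(-4)*137 + A(B(X(6) + 3)) = (8*(-4))*137 - 12 = -32*137 - 12 = -4384 - 12 = -4396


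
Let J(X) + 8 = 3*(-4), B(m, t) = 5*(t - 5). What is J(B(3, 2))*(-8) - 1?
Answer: 159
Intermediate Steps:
B(m, t) = -25 + 5*t (B(m, t) = 5*(-5 + t) = -25 + 5*t)
J(X) = -20 (J(X) = -8 + 3*(-4) = -8 - 12 = -20)
J(B(3, 2))*(-8) - 1 = -20*(-8) - 1 = 160 - 1 = 159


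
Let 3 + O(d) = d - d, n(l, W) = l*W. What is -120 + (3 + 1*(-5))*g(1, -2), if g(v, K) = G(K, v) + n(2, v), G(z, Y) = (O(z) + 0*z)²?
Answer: -142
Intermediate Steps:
n(l, W) = W*l
O(d) = -3 (O(d) = -3 + (d - d) = -3 + 0 = -3)
G(z, Y) = 9 (G(z, Y) = (-3 + 0*z)² = (-3 + 0)² = (-3)² = 9)
g(v, K) = 9 + 2*v (g(v, K) = 9 + v*2 = 9 + 2*v)
-120 + (3 + 1*(-5))*g(1, -2) = -120 + (3 + 1*(-5))*(9 + 2*1) = -120 + (3 - 5)*(9 + 2) = -120 - 2*11 = -120 - 22 = -142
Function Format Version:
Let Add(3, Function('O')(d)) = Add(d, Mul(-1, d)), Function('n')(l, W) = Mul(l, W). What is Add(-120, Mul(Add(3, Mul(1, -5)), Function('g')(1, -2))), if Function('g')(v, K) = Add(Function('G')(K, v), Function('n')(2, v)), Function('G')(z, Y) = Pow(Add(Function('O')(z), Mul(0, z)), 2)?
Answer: -142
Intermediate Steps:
Function('n')(l, W) = Mul(W, l)
Function('O')(d) = -3 (Function('O')(d) = Add(-3, Add(d, Mul(-1, d))) = Add(-3, 0) = -3)
Function('G')(z, Y) = 9 (Function('G')(z, Y) = Pow(Add(-3, Mul(0, z)), 2) = Pow(Add(-3, 0), 2) = Pow(-3, 2) = 9)
Function('g')(v, K) = Add(9, Mul(2, v)) (Function('g')(v, K) = Add(9, Mul(v, 2)) = Add(9, Mul(2, v)))
Add(-120, Mul(Add(3, Mul(1, -5)), Function('g')(1, -2))) = Add(-120, Mul(Add(3, Mul(1, -5)), Add(9, Mul(2, 1)))) = Add(-120, Mul(Add(3, -5), Add(9, 2))) = Add(-120, Mul(-2, 11)) = Add(-120, -22) = -142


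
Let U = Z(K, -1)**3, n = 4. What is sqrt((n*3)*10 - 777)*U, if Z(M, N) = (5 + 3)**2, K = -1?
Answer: 786432*I*sqrt(73) ≈ 6.7193e+6*I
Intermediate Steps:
Z(M, N) = 64 (Z(M, N) = 8**2 = 64)
U = 262144 (U = 64**3 = 262144)
sqrt((n*3)*10 - 777)*U = sqrt((4*3)*10 - 777)*262144 = sqrt(12*10 - 777)*262144 = sqrt(120 - 777)*262144 = sqrt(-657)*262144 = (3*I*sqrt(73))*262144 = 786432*I*sqrt(73)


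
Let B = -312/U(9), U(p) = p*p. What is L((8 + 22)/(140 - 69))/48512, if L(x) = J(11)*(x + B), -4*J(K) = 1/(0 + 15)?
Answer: 3287/2789925120 ≈ 1.1782e-6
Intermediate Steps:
U(p) = p**2
B = -104/27 (B = -312/(9**2) = -312/81 = -312*1/81 = -104/27 ≈ -3.8519)
J(K) = -1/60 (J(K) = -1/(4*(0 + 15)) = -1/4/15 = -1/4*1/15 = -1/60)
L(x) = 26/405 - x/60 (L(x) = -(x - 104/27)/60 = -(-104/27 + x)/60 = 26/405 - x/60)
L((8 + 22)/(140 - 69))/48512 = (26/405 - (8 + 22)/(60*(140 - 69)))/48512 = (26/405 - 1/(2*71))*(1/48512) = (26/405 - 1/60*30/71)*(1/48512) = (26/405 - 1/142)*(1/48512) = (3287/57510)*(1/48512) = 3287/2789925120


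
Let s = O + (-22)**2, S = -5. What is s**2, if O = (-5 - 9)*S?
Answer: 306916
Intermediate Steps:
O = 70 (O = (-5 - 9)*(-5) = -14*(-5) = 70)
s = 554 (s = 70 + (-22)**2 = 70 + 484 = 554)
s**2 = 554**2 = 306916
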